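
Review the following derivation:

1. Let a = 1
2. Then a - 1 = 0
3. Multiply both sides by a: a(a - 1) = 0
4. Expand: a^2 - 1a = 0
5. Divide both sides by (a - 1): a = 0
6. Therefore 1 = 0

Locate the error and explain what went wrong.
Step 5: Divide both sides by (a - 1): a = 0

Step 5 divides both sides by (a - 1). However, since a = 1, we have (a - 1) = 0. Division by zero is undefined, making this step invalid.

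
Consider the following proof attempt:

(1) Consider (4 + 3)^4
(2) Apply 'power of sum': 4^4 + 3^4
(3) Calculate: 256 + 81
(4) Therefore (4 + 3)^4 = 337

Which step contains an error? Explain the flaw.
Step 2: Apply 'power of sum': 4^4 + 3^4

Step 2 incorrectly applies a non-existent rule '(a+b)^n = a^n + b^n'. This is false in general. The correct expansion uses the binomial theorem. The actual value is (4 + 3)^4 = 7^4 = 2401, not 337.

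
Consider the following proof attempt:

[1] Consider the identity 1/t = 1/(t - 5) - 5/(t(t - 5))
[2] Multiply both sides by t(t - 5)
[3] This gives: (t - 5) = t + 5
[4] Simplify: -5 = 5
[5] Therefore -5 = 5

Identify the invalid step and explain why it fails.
Step 3: This gives: (t - 5) = t + 5

Step 3 makes a sign error when clearing denominators. Multiplying -5/(t(t - 5)) by t(t - 5) gives -5, not +5. The correct result is (t - 5) = t - 5, which is trivially true, not (t - 5) = t + 5. (Step 1 is a valid identity: 1/(t - 5) - 5/(t(t - 5)) = (t - 5)/(t(t - 5)) = 1/t.)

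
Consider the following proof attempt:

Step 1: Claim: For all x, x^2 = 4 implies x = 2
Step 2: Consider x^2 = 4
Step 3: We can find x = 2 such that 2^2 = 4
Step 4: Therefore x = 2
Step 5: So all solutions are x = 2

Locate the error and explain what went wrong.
Step 4: Therefore x = 2

Step 4 incorrectly concludes that x = 2 is the only solution. The proof shows that x = 2 is A solution (existence), but does not show it is the ONLY solution (uniqueness). In fact, x = -2 is also a solution since (-2)^2 = 4. Finding one solution doesn't prove there are no others.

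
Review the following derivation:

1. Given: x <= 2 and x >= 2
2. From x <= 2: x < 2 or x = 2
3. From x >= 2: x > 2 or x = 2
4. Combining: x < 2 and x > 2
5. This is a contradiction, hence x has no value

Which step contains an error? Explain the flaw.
Step 4: Combining: x < 2 and x > 2

Step 4 incorrectly combines the conditions. From x <= 2 and x >= 2, the intersection is x = 2. The error treats the 'or' cases as 'and' requirements. The correct conclusion is that x = 2 is the unique solution, not that no solution exists.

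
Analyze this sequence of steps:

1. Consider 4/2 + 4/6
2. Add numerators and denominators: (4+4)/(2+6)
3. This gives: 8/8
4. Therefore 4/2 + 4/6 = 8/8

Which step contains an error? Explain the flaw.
Step 2: Add numerators and denominators: (4+4)/(2+6)

Step 2 incorrectly adds fractions by separately adding numerators and denominators. This is wrong. The correct method requires a common denominator: 4/2 + 4/6 = (4×6 + 4×2)/(2×6) = 32/12 = 8/3. The method used gives 8/8, which is different.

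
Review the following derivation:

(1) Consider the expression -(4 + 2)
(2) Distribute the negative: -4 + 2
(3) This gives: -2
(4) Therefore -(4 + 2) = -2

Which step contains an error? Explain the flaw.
Step 2: Distribute the negative: -4 + 2

Step 2 incorrectly distributes the negative sign. The correct distribution is -(4 + 2) = -4 - 2 = -6. The negative must be applied to both terms, not just the first. The error treats -(4 + 2) as -4 + 2, which equals -2 instead of -6.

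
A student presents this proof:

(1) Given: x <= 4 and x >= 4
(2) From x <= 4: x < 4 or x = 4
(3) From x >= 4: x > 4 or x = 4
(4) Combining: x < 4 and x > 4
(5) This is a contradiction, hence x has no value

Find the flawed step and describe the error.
Step 4: Combining: x < 4 and x > 4

Step 4 incorrectly combines the conditions. From x <= 4 and x >= 4, the intersection is x = 4. The error treats the 'or' cases as 'and' requirements. The correct conclusion is that x = 4 is the unique solution, not that no solution exists.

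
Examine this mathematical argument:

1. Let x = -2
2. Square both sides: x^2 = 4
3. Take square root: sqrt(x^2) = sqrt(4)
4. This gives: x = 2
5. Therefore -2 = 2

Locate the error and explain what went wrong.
Step 4: This gives: x = 2

Step 4 incorrectly states that sqrt(x^2) = x. The correct identity is sqrt(x^2) = |x|. Since x = -2 < 0, we have sqrt(x^2) = |-2| = 2, not x = -2.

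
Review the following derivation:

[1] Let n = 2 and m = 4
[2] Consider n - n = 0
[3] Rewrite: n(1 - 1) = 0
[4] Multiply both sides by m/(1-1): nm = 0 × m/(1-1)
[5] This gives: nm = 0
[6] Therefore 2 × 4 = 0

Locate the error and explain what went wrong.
Step 4: Multiply both sides by m/(1-1): nm = 0 × m/(1-1)

Step 4 multiplies both sides by m/(1-1). However, 1-1 = 0, so this is multiplication by m/0, which is undefined. We cannot multiply by an undefined expression.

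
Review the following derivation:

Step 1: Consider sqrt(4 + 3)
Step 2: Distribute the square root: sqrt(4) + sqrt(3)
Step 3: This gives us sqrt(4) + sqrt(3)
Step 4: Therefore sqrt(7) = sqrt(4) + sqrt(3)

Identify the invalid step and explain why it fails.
Step 2: Distribute the square root: sqrt(4) + sqrt(3)

Step 2 incorrectly 'distributes' the square root over addition. The square root function does not distribute: sqrt(a + b) ≠ sqrt(a) + sqrt(b). In fact, sqrt(4 + 3) = sqrt(7) ≈ 2.6458, while sqrt(4) + sqrt(3) ≈ 3.7321.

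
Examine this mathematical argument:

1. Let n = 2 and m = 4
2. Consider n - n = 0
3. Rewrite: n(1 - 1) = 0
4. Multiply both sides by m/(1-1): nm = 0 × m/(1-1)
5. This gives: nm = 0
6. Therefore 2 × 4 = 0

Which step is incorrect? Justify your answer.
Step 4: Multiply both sides by m/(1-1): nm = 0 × m/(1-1)

Step 4 multiplies both sides by m/(1-1). However, 1-1 = 0, so this is multiplication by m/0, which is undefined. We cannot multiply by an undefined expression.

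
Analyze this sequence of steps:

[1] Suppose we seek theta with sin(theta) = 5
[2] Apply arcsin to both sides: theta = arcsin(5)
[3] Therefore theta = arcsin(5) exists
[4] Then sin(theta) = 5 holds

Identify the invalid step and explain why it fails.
Step 2: Apply arcsin to both sides: theta = arcsin(5)

Step 2 applies arcsin to 5. However, arcsin(x) is only defined for x in [-1, 1] because sin(theta) can only produce values in that range. Since |5| > 1, arcsin(5) is undefined. There is no angle whose sine equals 5.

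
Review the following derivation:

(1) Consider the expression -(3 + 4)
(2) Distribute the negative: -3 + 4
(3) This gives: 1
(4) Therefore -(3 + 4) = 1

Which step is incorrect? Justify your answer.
Step 2: Distribute the negative: -3 + 4

Step 2 incorrectly distributes the negative sign. The correct distribution is -(3 + 4) = -3 - 4 = -7. The negative must be applied to both terms, not just the first. The error treats -(3 + 4) as -3 + 4, which equals 1 instead of -7.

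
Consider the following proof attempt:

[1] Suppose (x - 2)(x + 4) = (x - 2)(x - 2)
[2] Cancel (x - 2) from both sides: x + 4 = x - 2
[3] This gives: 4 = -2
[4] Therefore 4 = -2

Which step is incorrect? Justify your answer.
Step 2: Cancel (x - 2) from both sides: x + 4 = x - 2

Step 2 cancels (x - 2) from both sides. This is only valid if (x - 2) ≠ 0, i.e., x ≠ 2. When x = 2, both sides equal zero regardless of the other factors. The correct approach requires considering x = 2 as a separate case.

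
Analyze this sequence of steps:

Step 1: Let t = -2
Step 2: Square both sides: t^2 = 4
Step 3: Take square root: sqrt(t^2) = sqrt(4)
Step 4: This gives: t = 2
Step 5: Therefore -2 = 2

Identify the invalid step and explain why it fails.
Step 4: This gives: t = 2

Step 4 incorrectly states that sqrt(t^2) = t. The correct identity is sqrt(t^2) = |t|. Since t = -2 < 0, we have sqrt(t^2) = |-2| = 2, not t = -2.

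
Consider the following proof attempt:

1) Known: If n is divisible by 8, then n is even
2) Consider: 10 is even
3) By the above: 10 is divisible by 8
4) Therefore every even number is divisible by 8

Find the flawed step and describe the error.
Step 3: By the above: 10 is divisible by 8

Step 3 commits the fallacy of affirming the consequent. The known fact 'divisible by 8 → even' does NOT imply 'even → divisible by 8'. That would be the converse, which is false. For example, 10 is even but 10 ÷ 8 = 1.25, which is not an integer.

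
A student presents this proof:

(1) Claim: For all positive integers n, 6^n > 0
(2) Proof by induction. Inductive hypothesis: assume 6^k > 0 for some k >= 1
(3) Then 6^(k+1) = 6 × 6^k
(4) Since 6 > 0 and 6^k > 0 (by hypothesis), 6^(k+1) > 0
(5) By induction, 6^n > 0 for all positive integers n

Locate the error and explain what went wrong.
Step 5: By induction, 6^n > 0 for all positive integers n

Step 5 concludes the proof by induction, but no base case was ever established. A valid induction proof requires: (1) a base case proving 6^1 > 0, and (2) an inductive step showing IF 6^k > 0 THEN 6^(k+1) > 0. Steps 2-4 correctly establish the inductive step, but without the base case the conclusion in step 5 does not follow.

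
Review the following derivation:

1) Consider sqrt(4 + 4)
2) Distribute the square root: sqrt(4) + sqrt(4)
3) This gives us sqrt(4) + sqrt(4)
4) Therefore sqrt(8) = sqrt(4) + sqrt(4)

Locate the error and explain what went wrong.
Step 2: Distribute the square root: sqrt(4) + sqrt(4)

Step 2 incorrectly 'distributes' the square root over addition. The square root function does not distribute: sqrt(a + b) ≠ sqrt(a) + sqrt(b). In fact, sqrt(4 + 4) = sqrt(8) ≈ 2.8284, while sqrt(4) + sqrt(4) ≈ 4.0000.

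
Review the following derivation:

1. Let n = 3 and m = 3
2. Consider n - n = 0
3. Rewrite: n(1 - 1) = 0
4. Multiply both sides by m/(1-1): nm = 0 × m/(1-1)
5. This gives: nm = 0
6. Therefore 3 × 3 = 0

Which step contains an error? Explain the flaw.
Step 4: Multiply both sides by m/(1-1): nm = 0 × m/(1-1)

Step 4 multiplies both sides by m/(1-1). However, 1-1 = 0, so this is multiplication by m/0, which is undefined. We cannot multiply by an undefined expression.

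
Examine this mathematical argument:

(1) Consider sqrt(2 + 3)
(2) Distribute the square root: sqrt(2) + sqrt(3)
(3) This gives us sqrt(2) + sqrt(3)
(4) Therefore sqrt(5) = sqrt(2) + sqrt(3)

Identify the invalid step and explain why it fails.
Step 2: Distribute the square root: sqrt(2) + sqrt(3)

Step 2 incorrectly 'distributes' the square root over addition. The square root function does not distribute: sqrt(a + b) ≠ sqrt(a) + sqrt(b). In fact, sqrt(2 + 3) = sqrt(5) ≈ 2.2361, while sqrt(2) + sqrt(3) ≈ 3.1463.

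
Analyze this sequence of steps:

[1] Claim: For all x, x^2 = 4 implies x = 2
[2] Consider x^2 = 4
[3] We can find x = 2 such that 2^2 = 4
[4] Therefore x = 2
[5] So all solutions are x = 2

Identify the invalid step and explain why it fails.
Step 4: Therefore x = 2

Step 4 incorrectly concludes that x = 2 is the only solution. The proof shows that x = 2 is A solution (existence), but does not show it is the ONLY solution (uniqueness). In fact, x = -2 is also a solution since (-2)^2 = 4. Finding one solution doesn't prove there are no others.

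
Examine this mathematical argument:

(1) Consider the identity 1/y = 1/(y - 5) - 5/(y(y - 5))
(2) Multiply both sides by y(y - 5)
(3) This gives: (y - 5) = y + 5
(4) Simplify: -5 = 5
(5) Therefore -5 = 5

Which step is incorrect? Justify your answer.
Step 3: This gives: (y - 5) = y + 5

Step 3 makes a sign error when clearing denominators. Multiplying -5/(y(y - 5)) by y(y - 5) gives -5, not +5. The correct result is (y - 5) = y - 5, which is trivially true, not (y - 5) = y + 5. (Step 1 is a valid identity: 1/(y - 5) - 5/(y(y - 5)) = (y - 5)/(y(y - 5)) = 1/y.)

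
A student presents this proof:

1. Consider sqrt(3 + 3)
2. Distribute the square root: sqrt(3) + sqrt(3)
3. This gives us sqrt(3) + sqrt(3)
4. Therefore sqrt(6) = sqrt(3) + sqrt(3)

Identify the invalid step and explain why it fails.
Step 2: Distribute the square root: sqrt(3) + sqrt(3)

Step 2 incorrectly 'distributes' the square root over addition. The square root function does not distribute: sqrt(a + b) ≠ sqrt(a) + sqrt(b). In fact, sqrt(3 + 3) = sqrt(6) ≈ 2.4495, while sqrt(3) + sqrt(3) ≈ 3.4641.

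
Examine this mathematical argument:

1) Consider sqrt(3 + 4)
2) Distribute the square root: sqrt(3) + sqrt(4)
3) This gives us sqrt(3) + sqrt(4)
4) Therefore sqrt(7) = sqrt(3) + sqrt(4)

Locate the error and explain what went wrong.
Step 2: Distribute the square root: sqrt(3) + sqrt(4)

Step 2 incorrectly 'distributes' the square root over addition. The square root function does not distribute: sqrt(a + b) ≠ sqrt(a) + sqrt(b). In fact, sqrt(3 + 4) = sqrt(7) ≈ 2.6458, while sqrt(3) + sqrt(4) ≈ 3.7321.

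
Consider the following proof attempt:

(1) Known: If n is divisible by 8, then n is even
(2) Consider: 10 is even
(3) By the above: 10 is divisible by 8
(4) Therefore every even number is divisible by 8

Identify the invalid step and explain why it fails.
Step 3: By the above: 10 is divisible by 8

Step 3 commits the fallacy of affirming the consequent. The known fact 'divisible by 8 → even' does NOT imply 'even → divisible by 8'. That would be the converse, which is false. For example, 10 is even but 10 ÷ 8 = 1.25, which is not an integer.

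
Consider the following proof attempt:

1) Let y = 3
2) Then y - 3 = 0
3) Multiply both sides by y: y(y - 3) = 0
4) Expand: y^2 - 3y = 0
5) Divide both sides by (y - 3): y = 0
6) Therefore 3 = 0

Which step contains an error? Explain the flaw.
Step 5: Divide both sides by (y - 3): y = 0

Step 5 divides both sides by (y - 3). However, since y = 3, we have (y - 3) = 0. Division by zero is undefined, making this step invalid.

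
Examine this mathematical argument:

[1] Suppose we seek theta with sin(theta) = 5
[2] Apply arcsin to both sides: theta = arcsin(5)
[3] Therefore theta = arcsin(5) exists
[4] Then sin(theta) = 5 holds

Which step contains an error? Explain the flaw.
Step 2: Apply arcsin to both sides: theta = arcsin(5)

Step 2 applies arcsin to 5. However, arcsin(x) is only defined for x in [-1, 1] because sin(theta) can only produce values in that range. Since |5| > 1, arcsin(5) is undefined. There is no angle whose sine equals 5.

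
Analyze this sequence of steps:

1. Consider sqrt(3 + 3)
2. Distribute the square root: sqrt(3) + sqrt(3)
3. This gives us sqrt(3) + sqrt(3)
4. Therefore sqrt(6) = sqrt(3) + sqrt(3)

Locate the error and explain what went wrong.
Step 2: Distribute the square root: sqrt(3) + sqrt(3)

Step 2 incorrectly 'distributes' the square root over addition. The square root function does not distribute: sqrt(a + b) ≠ sqrt(a) + sqrt(b). In fact, sqrt(3 + 3) = sqrt(6) ≈ 2.4495, while sqrt(3) + sqrt(3) ≈ 3.4641.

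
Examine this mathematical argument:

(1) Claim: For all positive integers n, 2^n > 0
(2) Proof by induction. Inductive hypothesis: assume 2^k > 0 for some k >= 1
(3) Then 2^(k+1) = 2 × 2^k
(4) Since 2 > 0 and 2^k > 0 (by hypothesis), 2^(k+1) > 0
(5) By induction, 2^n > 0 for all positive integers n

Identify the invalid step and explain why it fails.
Step 5: By induction, 2^n > 0 for all positive integers n

Step 5 concludes the proof by induction, but no base case was ever established. A valid induction proof requires: (1) a base case proving 2^1 > 0, and (2) an inductive step showing IF 2^k > 0 THEN 2^(k+1) > 0. Steps 2-4 correctly establish the inductive step, but without the base case the conclusion in step 5 does not follow.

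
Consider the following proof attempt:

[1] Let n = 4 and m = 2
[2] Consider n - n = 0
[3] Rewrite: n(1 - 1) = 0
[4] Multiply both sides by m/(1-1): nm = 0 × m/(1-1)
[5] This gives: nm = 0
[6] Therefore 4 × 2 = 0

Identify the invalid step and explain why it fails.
Step 4: Multiply both sides by m/(1-1): nm = 0 × m/(1-1)

Step 4 multiplies both sides by m/(1-1). However, 1-1 = 0, so this is multiplication by m/0, which is undefined. We cannot multiply by an undefined expression.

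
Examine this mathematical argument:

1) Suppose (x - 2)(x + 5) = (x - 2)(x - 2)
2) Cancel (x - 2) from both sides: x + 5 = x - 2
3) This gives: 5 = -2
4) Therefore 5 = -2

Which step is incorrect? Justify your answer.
Step 2: Cancel (x - 2) from both sides: x + 5 = x - 2

Step 2 cancels (x - 2) from both sides. This is only valid if (x - 2) ≠ 0, i.e., x ≠ 2. When x = 2, both sides equal zero regardless of the other factors. The correct approach requires considering x = 2 as a separate case.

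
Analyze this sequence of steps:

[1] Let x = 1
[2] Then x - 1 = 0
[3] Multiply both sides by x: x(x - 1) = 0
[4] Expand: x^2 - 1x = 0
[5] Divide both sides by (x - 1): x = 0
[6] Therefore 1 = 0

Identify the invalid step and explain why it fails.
Step 5: Divide both sides by (x - 1): x = 0

Step 5 divides both sides by (x - 1). However, since x = 1, we have (x - 1) = 0. Division by zero is undefined, making this step invalid.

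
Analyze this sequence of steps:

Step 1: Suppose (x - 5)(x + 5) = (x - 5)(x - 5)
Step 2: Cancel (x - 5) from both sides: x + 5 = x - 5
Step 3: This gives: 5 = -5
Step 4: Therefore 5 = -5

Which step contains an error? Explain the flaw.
Step 2: Cancel (x - 5) from both sides: x + 5 = x - 5

Step 2 cancels (x - 5) from both sides. This is only valid if (x - 5) ≠ 0, i.e., x ≠ 5. When x = 5, both sides equal zero regardless of the other factors. The correct approach requires considering x = 5 as a separate case.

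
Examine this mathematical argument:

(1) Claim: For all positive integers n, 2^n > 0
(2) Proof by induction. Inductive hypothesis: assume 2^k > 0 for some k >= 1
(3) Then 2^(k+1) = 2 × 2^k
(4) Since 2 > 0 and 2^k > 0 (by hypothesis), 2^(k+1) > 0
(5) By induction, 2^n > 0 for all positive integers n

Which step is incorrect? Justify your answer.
Step 5: By induction, 2^n > 0 for all positive integers n

Step 5 concludes the proof by induction, but no base case was ever established. A valid induction proof requires: (1) a base case proving 2^1 > 0, and (2) an inductive step showing IF 2^k > 0 THEN 2^(k+1) > 0. Steps 2-4 correctly establish the inductive step, but without the base case the conclusion in step 5 does not follow.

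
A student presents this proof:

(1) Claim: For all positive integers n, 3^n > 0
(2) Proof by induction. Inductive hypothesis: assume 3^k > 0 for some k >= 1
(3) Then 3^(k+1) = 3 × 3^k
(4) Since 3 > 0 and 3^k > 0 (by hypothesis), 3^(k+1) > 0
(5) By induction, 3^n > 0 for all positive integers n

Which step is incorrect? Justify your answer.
Step 5: By induction, 3^n > 0 for all positive integers n

Step 5 concludes the proof by induction, but no base case was ever established. A valid induction proof requires: (1) a base case proving 3^1 > 0, and (2) an inductive step showing IF 3^k > 0 THEN 3^(k+1) > 0. Steps 2-4 correctly establish the inductive step, but without the base case the conclusion in step 5 does not follow.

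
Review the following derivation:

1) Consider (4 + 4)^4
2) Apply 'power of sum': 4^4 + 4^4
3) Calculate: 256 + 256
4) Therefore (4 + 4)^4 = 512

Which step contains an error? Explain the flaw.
Step 2: Apply 'power of sum': 4^4 + 4^4

Step 2 incorrectly applies a non-existent rule '(a+b)^n = a^n + b^n'. This is false in general. The correct expansion uses the binomial theorem. The actual value is (4 + 4)^4 = 8^4 = 4096, not 512.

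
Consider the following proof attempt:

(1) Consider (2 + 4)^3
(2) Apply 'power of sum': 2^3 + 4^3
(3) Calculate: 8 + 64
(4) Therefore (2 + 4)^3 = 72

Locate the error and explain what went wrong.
Step 2: Apply 'power of sum': 2^3 + 4^3

Step 2 incorrectly applies a non-existent rule '(a+b)^n = a^n + b^n'. This is false in general. The correct expansion uses the binomial theorem. The actual value is (2 + 4)^3 = 6^3 = 216, not 72.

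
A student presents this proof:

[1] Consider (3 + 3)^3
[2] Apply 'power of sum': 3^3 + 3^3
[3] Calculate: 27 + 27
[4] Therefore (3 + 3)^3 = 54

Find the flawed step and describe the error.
Step 2: Apply 'power of sum': 3^3 + 3^3

Step 2 incorrectly applies a non-existent rule '(a+b)^n = a^n + b^n'. This is false in general. The correct expansion uses the binomial theorem. The actual value is (3 + 3)^3 = 6^3 = 216, not 54.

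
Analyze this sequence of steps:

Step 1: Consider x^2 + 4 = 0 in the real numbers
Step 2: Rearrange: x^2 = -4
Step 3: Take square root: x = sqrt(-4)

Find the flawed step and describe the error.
Step 3: Take square root: x = sqrt(-4)

Step 3 takes the square root of -4, which is negative. In the real number system, the square root of a negative number is undefined. The equation x^2 + 4 = 0 has no real solutions. Square roots of negative numbers only exist in the complex numbers.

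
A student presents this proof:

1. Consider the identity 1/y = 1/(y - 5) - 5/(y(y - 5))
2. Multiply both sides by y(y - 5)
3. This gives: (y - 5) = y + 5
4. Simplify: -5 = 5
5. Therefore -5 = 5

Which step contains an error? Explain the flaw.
Step 3: This gives: (y - 5) = y + 5

Step 3 makes a sign error when clearing denominators. Multiplying -5/(y(y - 5)) by y(y - 5) gives -5, not +5. The correct result is (y - 5) = y - 5, which is trivially true, not (y - 5) = y + 5. (Step 1 is a valid identity: 1/(y - 5) - 5/(y(y - 5)) = (y - 5)/(y(y - 5)) = 1/y.)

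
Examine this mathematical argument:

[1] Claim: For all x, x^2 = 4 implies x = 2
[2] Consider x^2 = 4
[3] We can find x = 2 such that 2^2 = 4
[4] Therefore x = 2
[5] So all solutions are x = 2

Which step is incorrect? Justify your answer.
Step 4: Therefore x = 2

Step 4 incorrectly concludes that x = 2 is the only solution. The proof shows that x = 2 is A solution (existence), but does not show it is the ONLY solution (uniqueness). In fact, x = -2 is also a solution since (-2)^2 = 4. Finding one solution doesn't prove there are no others.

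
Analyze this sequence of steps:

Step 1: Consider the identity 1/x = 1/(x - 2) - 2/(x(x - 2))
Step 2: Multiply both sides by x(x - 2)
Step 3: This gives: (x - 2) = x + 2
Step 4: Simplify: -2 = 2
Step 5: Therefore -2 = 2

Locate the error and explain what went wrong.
Step 3: This gives: (x - 2) = x + 2

Step 3 makes a sign error when clearing denominators. Multiplying -2/(x(x - 2)) by x(x - 2) gives -2, not +2. The correct result is (x - 2) = x - 2, which is trivially true, not (x - 2) = x + 2. (Step 1 is a valid identity: 1/(x - 2) - 2/(x(x - 2)) = (x - 2)/(x(x - 2)) = 1/x.)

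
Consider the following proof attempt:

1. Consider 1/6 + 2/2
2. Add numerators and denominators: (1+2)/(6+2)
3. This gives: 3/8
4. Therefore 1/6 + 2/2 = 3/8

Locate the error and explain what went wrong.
Step 2: Add numerators and denominators: (1+2)/(6+2)

Step 2 incorrectly adds fractions by separately adding numerators and denominators. This is wrong. The correct method requires a common denominator: 1/6 + 2/2 = (1×2 + 2×6)/(6×2) = 14/12 = 7/6. The method used gives 3/8, which is different.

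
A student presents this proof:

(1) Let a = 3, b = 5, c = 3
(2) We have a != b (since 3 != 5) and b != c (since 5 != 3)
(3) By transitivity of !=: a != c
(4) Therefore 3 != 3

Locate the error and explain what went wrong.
Step 3: By transitivity of !=: a != c

Step 3 incorrectly applies transitivity to the '!=' relation. Transitivity states: if a R b and b R c, then a R c. However, '!=' is not transitive. Counterexample: 3 != 5 and 5 != 3, but 3 = 3 (both equal 3). Transitivity holds for relations like <, <=, =, but not for !=.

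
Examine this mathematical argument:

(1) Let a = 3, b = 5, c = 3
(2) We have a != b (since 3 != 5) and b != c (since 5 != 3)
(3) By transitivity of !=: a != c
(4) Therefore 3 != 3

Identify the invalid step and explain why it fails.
Step 3: By transitivity of !=: a != c

Step 3 incorrectly applies transitivity to the '!=' relation. Transitivity states: if a R b and b R c, then a R c. However, '!=' is not transitive. Counterexample: 3 != 5 and 5 != 3, but 3 = 3 (both equal 3). Transitivity holds for relations like <, <=, =, but not for !=.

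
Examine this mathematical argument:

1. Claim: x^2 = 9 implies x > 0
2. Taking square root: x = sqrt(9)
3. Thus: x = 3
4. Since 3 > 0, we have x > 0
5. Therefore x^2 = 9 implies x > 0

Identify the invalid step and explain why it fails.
Step 2: Taking square root: x = sqrt(9)

Step 2 takes the square root and assumes the positive root only. The equation x^2 = 9 actually has two solutions: x = 3 and x = -3. The proof silently assumes x > 0 without justification, then uses this assumption to conclude x > 0, which is circular. The counterexample x = -3 shows the claim is false.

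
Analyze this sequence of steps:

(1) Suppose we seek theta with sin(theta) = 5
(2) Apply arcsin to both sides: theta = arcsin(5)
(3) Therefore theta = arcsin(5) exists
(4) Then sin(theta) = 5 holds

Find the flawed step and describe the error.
Step 2: Apply arcsin to both sides: theta = arcsin(5)

Step 2 applies arcsin to 5. However, arcsin(x) is only defined for x in [-1, 1] because sin(theta) can only produce values in that range. Since |5| > 1, arcsin(5) is undefined. There is no angle whose sine equals 5.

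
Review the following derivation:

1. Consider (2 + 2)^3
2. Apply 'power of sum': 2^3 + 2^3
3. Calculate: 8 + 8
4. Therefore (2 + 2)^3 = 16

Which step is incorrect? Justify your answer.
Step 2: Apply 'power of sum': 2^3 + 2^3

Step 2 incorrectly applies a non-existent rule '(a+b)^n = a^n + b^n'. This is false in general. The correct expansion uses the binomial theorem. The actual value is (2 + 2)^3 = 4^3 = 64, not 16.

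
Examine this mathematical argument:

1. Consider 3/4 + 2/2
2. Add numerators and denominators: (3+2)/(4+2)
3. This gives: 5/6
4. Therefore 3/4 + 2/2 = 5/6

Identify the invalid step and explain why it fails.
Step 2: Add numerators and denominators: (3+2)/(4+2)

Step 2 incorrectly adds fractions by separately adding numerators and denominators. This is wrong. The correct method requires a common denominator: 3/4 + 2/2 = (3×2 + 2×4)/(4×2) = 14/8 = 7/4. The method used gives 5/6, which is different.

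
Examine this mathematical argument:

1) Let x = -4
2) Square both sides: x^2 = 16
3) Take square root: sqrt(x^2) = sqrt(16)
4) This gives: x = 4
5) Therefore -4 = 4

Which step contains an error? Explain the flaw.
Step 4: This gives: x = 4

Step 4 incorrectly states that sqrt(x^2) = x. The correct identity is sqrt(x^2) = |x|. Since x = -4 < 0, we have sqrt(x^2) = |-4| = 4, not x = -4.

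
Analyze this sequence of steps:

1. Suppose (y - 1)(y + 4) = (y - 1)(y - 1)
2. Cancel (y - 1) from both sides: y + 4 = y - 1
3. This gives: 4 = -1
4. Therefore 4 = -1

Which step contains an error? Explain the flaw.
Step 2: Cancel (y - 1) from both sides: y + 4 = y - 1

Step 2 cancels (y - 1) from both sides. This is only valid if (y - 1) ≠ 0, i.e., y ≠ 1. When y = 1, both sides equal zero regardless of the other factors. The correct approach requires considering y = 1 as a separate case.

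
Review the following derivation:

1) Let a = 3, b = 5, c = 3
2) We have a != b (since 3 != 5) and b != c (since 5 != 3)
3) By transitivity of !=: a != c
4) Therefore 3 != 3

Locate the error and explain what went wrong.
Step 3: By transitivity of !=: a != c

Step 3 incorrectly applies transitivity to the '!=' relation. Transitivity states: if a R b and b R c, then a R c. However, '!=' is not transitive. Counterexample: 3 != 5 and 5 != 3, but 3 = 3 (both equal 3). Transitivity holds for relations like <, <=, =, but not for !=.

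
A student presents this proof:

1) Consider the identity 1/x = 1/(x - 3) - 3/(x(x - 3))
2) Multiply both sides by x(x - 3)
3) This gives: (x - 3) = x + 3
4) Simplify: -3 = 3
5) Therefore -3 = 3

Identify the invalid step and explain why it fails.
Step 3: This gives: (x - 3) = x + 3

Step 3 makes a sign error when clearing denominators. Multiplying -3/(x(x - 3)) by x(x - 3) gives -3, not +3. The correct result is (x - 3) = x - 3, which is trivially true, not (x - 3) = x + 3. (Step 1 is a valid identity: 1/(x - 3) - 3/(x(x - 3)) = (x - 3)/(x(x - 3)) = 1/x.)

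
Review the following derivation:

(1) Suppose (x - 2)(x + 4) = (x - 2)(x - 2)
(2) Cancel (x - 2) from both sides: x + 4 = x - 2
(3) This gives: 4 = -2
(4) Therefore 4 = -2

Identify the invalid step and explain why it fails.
Step 2: Cancel (x - 2) from both sides: x + 4 = x - 2

Step 2 cancels (x - 2) from both sides. This is only valid if (x - 2) ≠ 0, i.e., x ≠ 2. When x = 2, both sides equal zero regardless of the other factors. The correct approach requires considering x = 2 as a separate case.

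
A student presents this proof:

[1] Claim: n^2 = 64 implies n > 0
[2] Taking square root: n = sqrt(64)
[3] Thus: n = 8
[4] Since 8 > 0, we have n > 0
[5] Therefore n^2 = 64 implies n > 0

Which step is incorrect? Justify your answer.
Step 2: Taking square root: n = sqrt(64)

Step 2 takes the square root and assumes the positive root only. The equation n^2 = 64 actually has two solutions: n = 8 and n = -8. The proof silently assumes n > 0 without justification, then uses this assumption to conclude n > 0, which is circular. The counterexample n = -8 shows the claim is false.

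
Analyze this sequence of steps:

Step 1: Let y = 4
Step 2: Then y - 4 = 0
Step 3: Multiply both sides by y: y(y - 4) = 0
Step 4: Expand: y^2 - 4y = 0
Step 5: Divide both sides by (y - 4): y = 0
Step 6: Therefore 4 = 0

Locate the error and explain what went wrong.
Step 5: Divide both sides by (y - 4): y = 0

Step 5 divides both sides by (y - 4). However, since y = 4, we have (y - 4) = 0. Division by zero is undefined, making this step invalid.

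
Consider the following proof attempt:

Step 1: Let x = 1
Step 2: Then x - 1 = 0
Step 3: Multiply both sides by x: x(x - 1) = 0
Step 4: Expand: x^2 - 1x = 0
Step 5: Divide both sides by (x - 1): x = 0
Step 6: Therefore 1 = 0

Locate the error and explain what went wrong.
Step 5: Divide both sides by (x - 1): x = 0

Step 5 divides both sides by (x - 1). However, since x = 1, we have (x - 1) = 0. Division by zero is undefined, making this step invalid.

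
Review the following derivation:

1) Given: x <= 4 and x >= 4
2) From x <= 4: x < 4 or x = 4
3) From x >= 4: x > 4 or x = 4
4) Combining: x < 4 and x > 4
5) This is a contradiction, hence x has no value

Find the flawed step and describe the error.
Step 4: Combining: x < 4 and x > 4

Step 4 incorrectly combines the conditions. From x <= 4 and x >= 4, the intersection is x = 4. The error treats the 'or' cases as 'and' requirements. The correct conclusion is that x = 4 is the unique solution, not that no solution exists.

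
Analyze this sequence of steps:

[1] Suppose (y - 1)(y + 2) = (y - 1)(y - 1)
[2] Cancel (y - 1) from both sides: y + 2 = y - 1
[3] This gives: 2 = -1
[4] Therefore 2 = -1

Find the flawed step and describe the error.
Step 2: Cancel (y - 1) from both sides: y + 2 = y - 1

Step 2 cancels (y - 1) from both sides. This is only valid if (y - 1) ≠ 0, i.e., y ≠ 1. When y = 1, both sides equal zero regardless of the other factors. The correct approach requires considering y = 1 as a separate case.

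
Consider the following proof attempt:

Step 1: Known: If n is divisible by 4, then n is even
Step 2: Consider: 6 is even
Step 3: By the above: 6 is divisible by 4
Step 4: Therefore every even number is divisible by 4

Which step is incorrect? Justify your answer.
Step 3: By the above: 6 is divisible by 4

Step 3 commits the fallacy of affirming the consequent. The known fact 'divisible by 4 → even' does NOT imply 'even → divisible by 4'. That would be the converse, which is false. For example, 6 is even but 6 ÷ 4 = 1.50, which is not an integer.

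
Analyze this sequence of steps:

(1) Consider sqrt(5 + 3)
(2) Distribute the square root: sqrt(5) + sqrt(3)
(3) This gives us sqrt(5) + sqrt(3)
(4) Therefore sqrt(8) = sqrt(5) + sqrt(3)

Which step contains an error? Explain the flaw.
Step 2: Distribute the square root: sqrt(5) + sqrt(3)

Step 2 incorrectly 'distributes' the square root over addition. The square root function does not distribute: sqrt(a + b) ≠ sqrt(a) + sqrt(b). In fact, sqrt(5 + 3) = sqrt(8) ≈ 2.8284, while sqrt(5) + sqrt(3) ≈ 3.9681.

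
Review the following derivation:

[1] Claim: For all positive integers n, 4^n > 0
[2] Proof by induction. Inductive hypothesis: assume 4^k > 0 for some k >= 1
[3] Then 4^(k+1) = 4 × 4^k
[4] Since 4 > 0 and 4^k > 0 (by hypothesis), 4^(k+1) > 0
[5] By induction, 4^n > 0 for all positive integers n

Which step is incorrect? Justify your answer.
Step 5: By induction, 4^n > 0 for all positive integers n

Step 5 concludes the proof by induction, but no base case was ever established. A valid induction proof requires: (1) a base case proving 4^1 > 0, and (2) an inductive step showing IF 4^k > 0 THEN 4^(k+1) > 0. Steps 2-4 correctly establish the inductive step, but without the base case the conclusion in step 5 does not follow.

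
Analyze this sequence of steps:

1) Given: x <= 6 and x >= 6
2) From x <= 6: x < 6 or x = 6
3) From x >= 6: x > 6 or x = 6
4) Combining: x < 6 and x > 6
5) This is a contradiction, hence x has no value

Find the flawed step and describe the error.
Step 4: Combining: x < 6 and x > 6

Step 4 incorrectly combines the conditions. From x <= 6 and x >= 6, the intersection is x = 6. The error treats the 'or' cases as 'and' requirements. The correct conclusion is that x = 6 is the unique solution, not that no solution exists.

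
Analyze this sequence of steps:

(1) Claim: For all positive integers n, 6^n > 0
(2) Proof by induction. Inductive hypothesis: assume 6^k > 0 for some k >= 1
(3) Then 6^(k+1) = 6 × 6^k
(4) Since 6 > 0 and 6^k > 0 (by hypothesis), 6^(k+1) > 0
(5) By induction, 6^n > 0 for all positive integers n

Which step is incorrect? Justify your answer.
Step 5: By induction, 6^n > 0 for all positive integers n

Step 5 concludes the proof by induction, but no base case was ever established. A valid induction proof requires: (1) a base case proving 6^1 > 0, and (2) an inductive step showing IF 6^k > 0 THEN 6^(k+1) > 0. Steps 2-4 correctly establish the inductive step, but without the base case the conclusion in step 5 does not follow.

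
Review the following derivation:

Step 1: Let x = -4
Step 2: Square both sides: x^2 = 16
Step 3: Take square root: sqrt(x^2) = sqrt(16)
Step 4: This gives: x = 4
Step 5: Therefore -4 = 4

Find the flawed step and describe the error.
Step 4: This gives: x = 4

Step 4 incorrectly states that sqrt(x^2) = x. The correct identity is sqrt(x^2) = |x|. Since x = -4 < 0, we have sqrt(x^2) = |-4| = 4, not x = -4.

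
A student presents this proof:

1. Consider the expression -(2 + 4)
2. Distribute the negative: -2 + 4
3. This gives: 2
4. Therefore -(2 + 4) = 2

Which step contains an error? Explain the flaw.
Step 2: Distribute the negative: -2 + 4

Step 2 incorrectly distributes the negative sign. The correct distribution is -(2 + 4) = -2 - 4 = -6. The negative must be applied to both terms, not just the first. The error treats -(2 + 4) as -2 + 4, which equals 2 instead of -6.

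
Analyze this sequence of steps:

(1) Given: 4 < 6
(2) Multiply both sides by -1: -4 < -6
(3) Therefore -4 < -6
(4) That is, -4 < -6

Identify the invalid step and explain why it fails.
Step 2: Multiply both sides by -1: -4 < -6

Step 2 multiplies both sides by -1 but fails to reverse the inequality sign. When multiplying (or dividing) an inequality by a negative number, the direction must be reversed. Since 4 < 6, we should get -4 > -6, i.e., -4 > -6.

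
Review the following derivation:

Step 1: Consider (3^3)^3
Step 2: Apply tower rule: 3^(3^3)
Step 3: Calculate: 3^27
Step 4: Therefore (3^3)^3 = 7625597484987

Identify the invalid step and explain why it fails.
Step 2: Apply tower rule: 3^(3^3)

Step 2 incorrectly states that (a^b)^c = a^(b^c). The correct rule is (a^b)^c = a^(b×c). The actual value is (3^3)^3 = 3^9 = 19683, not 3^27 = 7625597484987.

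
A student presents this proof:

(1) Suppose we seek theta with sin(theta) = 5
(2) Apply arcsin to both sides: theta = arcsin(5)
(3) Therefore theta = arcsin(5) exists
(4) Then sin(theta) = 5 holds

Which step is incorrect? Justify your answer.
Step 2: Apply arcsin to both sides: theta = arcsin(5)

Step 2 applies arcsin to 5. However, arcsin(x) is only defined for x in [-1, 1] because sin(theta) can only produce values in that range. Since |5| > 1, arcsin(5) is undefined. There is no angle whose sine equals 5.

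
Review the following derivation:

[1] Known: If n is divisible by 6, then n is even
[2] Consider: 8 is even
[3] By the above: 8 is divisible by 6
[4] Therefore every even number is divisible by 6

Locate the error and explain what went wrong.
Step 3: By the above: 8 is divisible by 6

Step 3 commits the fallacy of affirming the consequent. The known fact 'divisible by 6 → even' does NOT imply 'even → divisible by 6'. That would be the converse, which is false. For example, 8 is even but 8 ÷ 6 = 1.33, which is not an integer.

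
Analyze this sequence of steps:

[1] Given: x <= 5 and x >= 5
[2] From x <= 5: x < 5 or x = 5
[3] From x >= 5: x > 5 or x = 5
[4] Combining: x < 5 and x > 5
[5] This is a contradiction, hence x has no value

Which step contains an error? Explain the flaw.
Step 4: Combining: x < 5 and x > 5

Step 4 incorrectly combines the conditions. From x <= 5 and x >= 5, the intersection is x = 5. The error treats the 'or' cases as 'and' requirements. The correct conclusion is that x = 5 is the unique solution, not that no solution exists.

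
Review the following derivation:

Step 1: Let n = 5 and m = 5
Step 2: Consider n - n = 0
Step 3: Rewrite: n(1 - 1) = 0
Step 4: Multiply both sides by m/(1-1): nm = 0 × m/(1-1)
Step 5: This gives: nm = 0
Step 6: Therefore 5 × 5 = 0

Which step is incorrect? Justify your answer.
Step 4: Multiply both sides by m/(1-1): nm = 0 × m/(1-1)

Step 4 multiplies both sides by m/(1-1). However, 1-1 = 0, so this is multiplication by m/0, which is undefined. We cannot multiply by an undefined expression.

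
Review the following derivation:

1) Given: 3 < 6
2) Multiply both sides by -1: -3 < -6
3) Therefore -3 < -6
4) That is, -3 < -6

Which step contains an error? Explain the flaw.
Step 2: Multiply both sides by -1: -3 < -6

Step 2 multiplies both sides by -1 but fails to reverse the inequality sign. When multiplying (or dividing) an inequality by a negative number, the direction must be reversed. Since 3 < 6, we should get -3 > -6, i.e., -3 > -6.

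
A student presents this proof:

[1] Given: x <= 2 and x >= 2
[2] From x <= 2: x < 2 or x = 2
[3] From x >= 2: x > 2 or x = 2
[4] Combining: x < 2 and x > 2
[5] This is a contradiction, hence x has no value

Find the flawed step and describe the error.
Step 4: Combining: x < 2 and x > 2

Step 4 incorrectly combines the conditions. From x <= 2 and x >= 2, the intersection is x = 2. The error treats the 'or' cases as 'and' requirements. The correct conclusion is that x = 2 is the unique solution, not that no solution exists.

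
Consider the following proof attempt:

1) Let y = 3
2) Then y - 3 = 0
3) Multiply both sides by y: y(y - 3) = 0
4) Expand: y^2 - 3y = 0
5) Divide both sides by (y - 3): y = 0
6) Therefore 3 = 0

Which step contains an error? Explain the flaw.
Step 5: Divide both sides by (y - 3): y = 0

Step 5 divides both sides by (y - 3). However, since y = 3, we have (y - 3) = 0. Division by zero is undefined, making this step invalid.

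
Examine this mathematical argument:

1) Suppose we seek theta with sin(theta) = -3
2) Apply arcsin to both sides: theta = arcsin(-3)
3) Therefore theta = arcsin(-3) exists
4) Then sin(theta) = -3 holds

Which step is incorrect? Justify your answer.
Step 2: Apply arcsin to both sides: theta = arcsin(-3)

Step 2 applies arcsin to -3. However, arcsin(x) is only defined for x in [-1, 1] because sin(theta) can only produce values in that range. Since |-3| > 1, arcsin(-3) is undefined. There is no angle whose sine equals -3.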